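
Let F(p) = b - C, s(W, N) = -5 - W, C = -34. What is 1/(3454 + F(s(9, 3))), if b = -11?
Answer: 1/3477 ≈ 0.00028760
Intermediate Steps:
F(p) = 23 (F(p) = -11 - 1*(-34) = -11 + 34 = 23)
1/(3454 + F(s(9, 3))) = 1/(3454 + 23) = 1/3477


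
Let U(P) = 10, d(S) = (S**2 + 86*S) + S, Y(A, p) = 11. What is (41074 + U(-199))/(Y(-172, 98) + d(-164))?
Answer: 41084/12639 ≈ 3.2506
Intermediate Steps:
d(S) = S**2 + 87*S
(41074 + U(-199))/(Y(-172, 98) + d(-164)) = (41074 + 10)/(11 - 164*(87 - 164)) = 41084/(11 - 164*(-77)) = 41084/(11 + 12628) = 41084/12639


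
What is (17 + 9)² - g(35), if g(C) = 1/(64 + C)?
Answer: 66923/99 ≈ 675.99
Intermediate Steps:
(17 + 9)² - g(35) = (17 + 9)² - 1/(64 + 35) = 26² - 1/99 = 676 - 1*1/99 = 676 - 1/99 = 66923/99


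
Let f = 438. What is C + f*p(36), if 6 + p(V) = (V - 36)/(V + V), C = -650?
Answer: -3278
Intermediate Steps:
p(V) = -6 + (-36 + V)/(2*V) (p(V) = -6 + (V - 36)/(V + V) = -6 + (-36 + V)/((2*V)) = -6 + (-36 + V)*(1/(2*V)) = -6 + (-36 + V)/(2*V))
C + f*p(36) = -650 + 438*(-11/2 - 18/36) = -650 + 438*(-11/2 - 18*1/36) = -650 + 438*(-11/2 - 1/2) = -650 + 438*(-6) = -650 - 2628 = -3278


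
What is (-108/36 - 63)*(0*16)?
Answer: 0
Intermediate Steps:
(-108/36 - 63)*(0*16) = (-108*1/36 - 63)*0 = (-3 - 63)*0 = -66*0 = 0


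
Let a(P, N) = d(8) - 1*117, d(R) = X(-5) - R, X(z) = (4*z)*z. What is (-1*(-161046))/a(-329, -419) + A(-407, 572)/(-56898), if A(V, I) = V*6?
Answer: -1527189043/237075 ≈ -6441.8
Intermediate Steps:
X(z) = 4*z²
A(V, I) = 6*V
d(R) = 100 - R (d(R) = 4*(-5)² - R = 4*25 - R = 100 - R)
a(P, N) = -25 (a(P, N) = (100 - 1*8) - 1*117 = (100 - 8) - 117 = 92 - 117 = -25)
(-1*(-161046))/a(-329, -419) + A(-407, 572)/(-56898) = -1*(-161046)/(-25) + (6*(-407))/(-56898) = 161046*(-1/25) - 2442*(-1/56898) = -161046/25 + 407/9483 = -1527189043/237075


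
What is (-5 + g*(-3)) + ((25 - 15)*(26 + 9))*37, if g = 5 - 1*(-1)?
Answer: 12927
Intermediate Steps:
g = 6 (g = 5 + 1 = 6)
(-5 + g*(-3)) + ((25 - 15)*(26 + 9))*37 = (-5 + 6*(-3)) + ((25 - 15)*(26 + 9))*37 = (-5 - 18) + (10*35)*37 = -23 + 350*37 = -23 + 12950 = 12927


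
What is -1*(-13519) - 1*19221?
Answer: -5702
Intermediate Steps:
-1*(-13519) - 1*19221 = 13519 - 19221 = -5702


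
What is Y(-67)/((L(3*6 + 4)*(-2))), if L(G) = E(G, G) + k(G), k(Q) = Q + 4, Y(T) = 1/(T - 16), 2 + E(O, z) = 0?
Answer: 1/3984 ≈ 0.00025100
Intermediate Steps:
E(O, z) = -2 (E(O, z) = -2 + 0 = -2)
Y(T) = 1/(-16 + T)
k(Q) = 4 + Q
L(G) = 2 + G (L(G) = -2 + (4 + G) = 2 + G)
Y(-67)/((L(3*6 + 4)*(-2))) = 1/((-16 - 67)*(((2 + (3*6 + 4))*(-2)))) = 1/((-83)*(((2 + (18 + 4))*(-2)))) = -(-1/(2*(2 + 22)))/83 = -1/(83*(24*(-2))) = -1/83/(-48) = -1/83*(-1/48) = 1/3984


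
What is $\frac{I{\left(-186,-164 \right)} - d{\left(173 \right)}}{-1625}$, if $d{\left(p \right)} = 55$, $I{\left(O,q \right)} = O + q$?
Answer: $\frac{81}{325} \approx 0.24923$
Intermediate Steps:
$\frac{I{\left(-186,-164 \right)} - d{\left(173 \right)}}{-1625} = \frac{\left(-186 - 164\right) - 55}{-1625} = \left(-350 - 55\right) \left(- \frac{1}{1625}\right) = \left(-405\right) \left(- \frac{1}{1625}\right) = \frac{81}{325}$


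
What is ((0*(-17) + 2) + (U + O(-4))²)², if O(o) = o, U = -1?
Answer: 729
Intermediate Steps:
((0*(-17) + 2) + (U + O(-4))²)² = ((0*(-17) + 2) + (-1 - 4)²)² = ((0 + 2) + (-5)²)² = (2 + 25)² = 27² = 729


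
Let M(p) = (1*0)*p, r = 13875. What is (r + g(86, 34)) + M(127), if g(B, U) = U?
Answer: 13909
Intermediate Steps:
M(p) = 0 (M(p) = 0*p = 0)
(r + g(86, 34)) + M(127) = (13875 + 34) + 0 = 13909 + 0 = 13909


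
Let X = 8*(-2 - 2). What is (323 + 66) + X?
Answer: 357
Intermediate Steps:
X = -32 (X = 8*(-4) = -32)
(323 + 66) + X = (323 + 66) - 32 = 389 - 32 = 357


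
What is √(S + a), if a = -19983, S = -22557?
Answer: 2*I*√10635 ≈ 206.25*I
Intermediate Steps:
√(S + a) = √(-22557 - 19983) = √(-42540) = 2*I*√10635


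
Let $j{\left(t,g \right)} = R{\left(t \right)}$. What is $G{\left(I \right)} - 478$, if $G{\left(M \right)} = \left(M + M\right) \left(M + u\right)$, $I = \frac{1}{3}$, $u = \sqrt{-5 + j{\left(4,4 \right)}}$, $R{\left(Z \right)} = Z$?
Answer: $- \frac{4300}{9} + \frac{2 i}{3} \approx -477.78 + 0.66667 i$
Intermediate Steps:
$j{\left(t,g \right)} = t$
$u = i$ ($u = \sqrt{-5 + 4} = \sqrt{-1} = i \approx 1.0 i$)
$I = \frac{1}{3} \approx 0.33333$
$G{\left(M \right)} = 2 M \left(i + M\right)$ ($G{\left(M \right)} = \left(M + M\right) \left(M + i\right) = 2 M \left(i + M\right)$)
$G{\left(I \right)} - 478 = 2 \cdot \frac{1}{3} \left(i + \frac{1}{3}\right) - 478 = 2 \cdot \frac{1}{3} \left(\frac{1}{3} + i\right) - 478 = \left(\frac{2}{9} + \frac{2 i}{3}\right) - 478 = - \frac{4300}{9} + \frac{2 i}{3}$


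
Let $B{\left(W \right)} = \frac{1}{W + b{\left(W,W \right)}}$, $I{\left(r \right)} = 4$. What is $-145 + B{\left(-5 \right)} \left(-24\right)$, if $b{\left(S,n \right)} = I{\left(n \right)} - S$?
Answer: $-151$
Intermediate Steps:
$b{\left(S,n \right)} = 4 - S$
$B{\left(W \right)} = \frac{1}{4}$ ($B{\left(W \right)} = \frac{1}{W - \left(-4 + W\right)} = \frac{1}{4}$)
$-145 + B{\left(-5 \right)} \left(-24\right) = -145 + \frac{1}{4} \left(-24\right) = -145 - 6 = -151$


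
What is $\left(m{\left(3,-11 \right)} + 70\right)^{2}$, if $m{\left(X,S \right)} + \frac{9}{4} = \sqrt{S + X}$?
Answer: $\frac{73313}{16} + 271 i \sqrt{2} \approx 4582.1 + 383.25 i$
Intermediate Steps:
$m{\left(X,S \right)} = - \frac{9}{4} + \sqrt{S + X}$
$\left(m{\left(3,-11 \right)} + 70\right)^{2} = \left(\left(- \frac{9}{4} + \sqrt{-11 + 3}\right) + 70\right)^{2} = \left(\left(- \frac{9}{4} + \sqrt{-8}\right) + 70\right)^{2} = \left(\left(- \frac{9}{4} + 2 i \sqrt{2}\right) + 70\right)^{2} = \left(\frac{271}{4} + 2 i \sqrt{2}\right)^{2}$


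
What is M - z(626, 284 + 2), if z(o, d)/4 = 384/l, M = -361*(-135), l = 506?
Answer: 12329187/253 ≈ 48732.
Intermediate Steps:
M = 48735
z(o, d) = 768/253 (z(o, d) = 4*(384/506) = 4*(384*(1/506)) = 4*(192/253) = 768/253)
M - z(626, 284 + 2) = 48735 - 1*768/253 = 48735 - 768/253 = 12329187/253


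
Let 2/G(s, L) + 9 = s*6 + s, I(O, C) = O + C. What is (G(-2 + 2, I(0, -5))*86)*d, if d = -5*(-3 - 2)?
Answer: -4300/9 ≈ -477.78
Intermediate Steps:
I(O, C) = C + O
G(s, L) = 2/(-9 + 7*s) (G(s, L) = 2/(-9 + (s*6 + s)) = 2/(-9 + (6*s + s)) = 2/(-9 + 7*s))
d = 25 (d = -5*(-5) = 25)
(G(-2 + 2, I(0, -5))*86)*d = ((2/(-9 + 7*(-2 + 2)))*86)*25 = ((2/(-9 + 7*0))*86)*25 = ((2/(-9 + 0))*86)*25 = ((2/(-9))*86)*25 = ((2*(-1/9))*86)*25 = -2/9*86*25 = -172/9*25 = -4300/9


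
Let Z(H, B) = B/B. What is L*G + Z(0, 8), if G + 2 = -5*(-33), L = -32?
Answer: -5215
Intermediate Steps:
Z(H, B) = 1
G = 163 (G = -2 - 5*(-33) = -2 + 165 = 163)
L*G + Z(0, 8) = -32*163 + 1 = -5216 + 1 = -5215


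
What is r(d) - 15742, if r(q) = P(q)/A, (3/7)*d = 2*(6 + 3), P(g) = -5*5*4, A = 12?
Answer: -47251/3 ≈ -15750.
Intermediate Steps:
P(g) = -100 (P(g) = -25*4 = -100)
d = 42 (d = 7*(2*(6 + 3))/3 = 7*(2*9)/3 = (7/3)*18 = 42)
r(q) = -25/3 (r(q) = -100/12 = -100*1/12 = -25/3)
r(d) - 15742 = -25/3 - 15742 = -47251/3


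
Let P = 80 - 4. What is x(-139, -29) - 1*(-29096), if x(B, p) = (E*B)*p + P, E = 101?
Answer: 436303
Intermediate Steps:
P = 76
x(B, p) = 76 + 101*B*p (x(B, p) = (101*B)*p + 76 = 101*B*p + 76 = 76 + 101*B*p)
x(-139, -29) - 1*(-29096) = (76 + 101*(-139)*(-29)) - 1*(-29096) = (76 + 407131) + 29096 = 407207 + 29096 = 436303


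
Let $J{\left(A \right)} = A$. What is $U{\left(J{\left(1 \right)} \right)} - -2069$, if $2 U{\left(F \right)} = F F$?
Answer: $\frac{4139}{2} \approx 2069.5$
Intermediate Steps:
$U{\left(F \right)} = \frac{F^{2}}{2}$ ($U{\left(F \right)} = \frac{F F}{2} = \frac{F^{2}}{2}$)
$U{\left(J{\left(1 \right)} \right)} - -2069 = \frac{1^{2}}{2} - -2069 = \frac{1}{2} \cdot 1 + 2069 = \frac{1}{2} + 2069 = \frac{4139}{2}$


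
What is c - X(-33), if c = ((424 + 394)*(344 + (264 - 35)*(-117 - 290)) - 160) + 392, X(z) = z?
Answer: -75958397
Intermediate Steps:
c = -75958430 (c = (818*(344 + 229*(-407)) - 160) + 392 = (818*(344 - 93203) - 160) + 392 = (818*(-92859) - 160) + 392 = (-75958662 - 160) + 392 = -75958822 + 392 = -75958430)
c - X(-33) = -75958430 - 1*(-33) = -75958430 + 33 = -75958397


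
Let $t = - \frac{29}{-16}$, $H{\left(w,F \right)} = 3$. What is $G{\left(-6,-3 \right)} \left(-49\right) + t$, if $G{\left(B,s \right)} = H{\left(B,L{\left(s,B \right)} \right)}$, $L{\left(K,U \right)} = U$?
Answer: $- \frac{2323}{16} \approx -145.19$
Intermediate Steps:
$G{\left(B,s \right)} = 3$
$t = \frac{29}{16}$ ($t = \left(-29\right) \left(- \frac{1}{16}\right) = \frac{29}{16} \approx 1.8125$)
$G{\left(-6,-3 \right)} \left(-49\right) + t = 3 \left(-49\right) + \frac{29}{16} = -147 + \frac{29}{16} = - \frac{2323}{16}$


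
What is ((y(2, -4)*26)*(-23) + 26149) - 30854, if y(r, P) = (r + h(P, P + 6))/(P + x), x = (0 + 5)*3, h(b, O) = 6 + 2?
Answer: -57735/11 ≈ -5248.6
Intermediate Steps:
h(b, O) = 8
x = 15 (x = 5*3 = 15)
y(r, P) = (8 + r)/(15 + P) (y(r, P) = (r + 8)/(P + 15) = (8 + r)/(15 + P))
((y(2, -4)*26)*(-23) + 26149) - 30854 = ((((8 + 2)/(15 - 4))*26)*(-23) + 26149) - 30854 = (((10/11)*26)*(-23) + 26149) - 30854 = ((260/11)*(-23) + 26149) - 30854 = (-5980/11 + 26149) - 30854 = 281659/11 - 30854 = -57735/11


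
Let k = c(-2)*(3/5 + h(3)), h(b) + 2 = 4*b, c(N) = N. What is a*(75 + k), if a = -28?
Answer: -7532/5 ≈ -1506.4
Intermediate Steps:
h(b) = -2 + 4*b
k = -106/5 (k = -2*(3/5 + (-2 + 4*3)) = -2*(3*(⅕) + (-2 + 12)) = -2*(⅗ + 10) = -2*53/5 = -106/5 ≈ -21.200)
a*(75 + k) = -28*(75 - 106/5) = -28*269/5 = -7532/5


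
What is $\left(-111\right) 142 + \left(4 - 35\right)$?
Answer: $-15793$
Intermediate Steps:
$\left(-111\right) 142 + \left(4 - 35\right) = -15762 + \left(4 - 35\right) = -15762 - 31 = -15793$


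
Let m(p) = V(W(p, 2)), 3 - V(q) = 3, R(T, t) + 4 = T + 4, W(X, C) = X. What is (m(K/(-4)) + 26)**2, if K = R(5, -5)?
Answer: 676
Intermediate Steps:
R(T, t) = T (R(T, t) = -4 + (T + 4) = -4 + (4 + T) = T)
K = 5
V(q) = 0 (V(q) = 3 - 1*3 = 3 - 3 = 0)
m(p) = 0
(m(K/(-4)) + 26)**2 = (0 + 26)**2 = 26**2 = 676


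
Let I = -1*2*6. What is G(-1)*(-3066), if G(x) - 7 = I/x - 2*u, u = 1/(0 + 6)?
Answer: -57232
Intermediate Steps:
u = 1/6 ≈ 0.16667
I = -12 (I = -2*6 = -12)
G(x) = 20/3 - 12/x (G(x) = 7 + (-12/x - 2*1/6) = 7 + (-12/x - 1/3) = 7 + (-1/3 - 12/x) = 20/3 - 12/x)
G(-1)*(-3066) = (20/3 - 12/(-1))*(-3066) = (20/3 - 12*(-1))*(-3066) = (20/3 + 12)*(-3066) = (56/3)*(-3066) = -57232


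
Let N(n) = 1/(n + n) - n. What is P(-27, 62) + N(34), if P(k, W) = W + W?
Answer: 6121/68 ≈ 90.015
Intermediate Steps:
P(k, W) = 2*W
N(n) = 1/(2*n) - n
P(-27, 62) + N(34) = 2*62 + ((½)/34 - 1*34) = 124 + ((½)*(1/34) - 34) = 124 + (1/68 - 34) = 124 - 2311/68 = 6121/68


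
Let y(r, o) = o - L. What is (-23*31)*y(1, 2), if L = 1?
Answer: -713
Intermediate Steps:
y(r, o) = -1 + o (y(r, o) = o - 1*1 = o - 1 = -1 + o)
(-23*31)*y(1, 2) = (-23*31)*(-1 + 2) = -713*1 = -713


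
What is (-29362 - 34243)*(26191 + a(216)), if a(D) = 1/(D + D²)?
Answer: -78083059693565/46872 ≈ -1.6659e+9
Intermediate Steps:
(-29362 - 34243)*(26191 + a(216)) = (-29362 - 34243)*(26191 + 1/(216*(1 + 216))) = -63605*(26191 + (1/216)/217) = -63605*(26191 + (1/216)*(1/217)) = -63605*(26191 + 1/46872) = -63605*1227624553/46872 = -78083059693565/46872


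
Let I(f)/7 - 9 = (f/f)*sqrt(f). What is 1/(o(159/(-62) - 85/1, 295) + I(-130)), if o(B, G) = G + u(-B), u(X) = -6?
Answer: 176/65137 - 7*I*sqrt(130)/130274 ≈ 0.002702 - 0.00061265*I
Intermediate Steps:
o(B, G) = -6 + G (o(B, G) = G - 6 = -6 + G)
I(f) = 63 + 7*sqrt(f) (I(f) = 63 + 7*((f/f)*sqrt(f)) = 63 + 7*(1*sqrt(f)) = 63 + 7*sqrt(f))
1/(o(159/(-62) - 85/1, 295) + I(-130)) = 1/((-6 + 295) + (63 + 7*sqrt(-130))) = 1/(289 + (63 + 7*(I*sqrt(130)))) = 1/(289 + (63 + 7*I*sqrt(130))) = 1/(352 + 7*I*sqrt(130))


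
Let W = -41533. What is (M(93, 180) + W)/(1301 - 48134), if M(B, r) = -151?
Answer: 41684/46833 ≈ 0.89006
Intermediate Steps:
(M(93, 180) + W)/(1301 - 48134) = (-151 - 41533)/(1301 - 48134) = -41684/(-46833) = -41684*(-1/46833) = 41684/46833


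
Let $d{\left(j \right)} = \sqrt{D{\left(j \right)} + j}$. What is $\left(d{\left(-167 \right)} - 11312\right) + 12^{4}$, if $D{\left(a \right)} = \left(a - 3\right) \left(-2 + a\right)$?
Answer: $9424 + \sqrt{28563} \approx 9593.0$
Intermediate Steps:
$D{\left(a \right)} = \left(-3 + a\right) \left(-2 + a\right)$
$d{\left(j \right)} = \sqrt{6 + j^{2} - 4 j}$ ($d{\left(j \right)} = \sqrt{\left(6 + j^{2} - 5 j\right) + j} = \sqrt{6 + j^{2} - 4 j}$)
$\left(d{\left(-167 \right)} - 11312\right) + 12^{4} = \left(\sqrt{6 + \left(-167\right)^{2} - -668} - 11312\right) + 12^{4} = \left(\sqrt{6 + 27889 + 668} - 11312\right) + 20736 = \left(\sqrt{28563} - 11312\right) + 20736 = \left(-11312 + \sqrt{28563}\right) + 20736 = 9424 + \sqrt{28563}$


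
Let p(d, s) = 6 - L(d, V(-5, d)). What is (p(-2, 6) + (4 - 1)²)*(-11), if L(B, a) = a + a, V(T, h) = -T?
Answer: -55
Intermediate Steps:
L(B, a) = 2*a
p(d, s) = -4 (p(d, s) = 6 - 2*(-1*(-5)) = 6 - 2*5 = 6 - 1*10 = 6 - 10 = -4)
(p(-2, 6) + (4 - 1)²)*(-11) = (-4 + (4 - 1)²)*(-11) = (-4 + 3²)*(-11) = (-4 + 9)*(-11) = 5*(-11) = -55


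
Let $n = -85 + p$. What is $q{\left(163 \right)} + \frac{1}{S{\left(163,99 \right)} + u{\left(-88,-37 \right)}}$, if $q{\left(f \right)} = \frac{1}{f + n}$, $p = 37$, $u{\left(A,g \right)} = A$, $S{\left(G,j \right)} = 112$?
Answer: $\frac{139}{2760} \approx 0.050362$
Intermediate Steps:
$n = -48$ ($n = -85 + 37 = -48$)
$q{\left(f \right)} = \frac{1}{-48 + f}$ ($q{\left(f \right)} = \frac{1}{f - 48} = \frac{1}{-48 + f}$)
$q{\left(163 \right)} + \frac{1}{S{\left(163,99 \right)} + u{\left(-88,-37 \right)}} = \frac{1}{-48 + 163} + \frac{1}{112 - 88} = \frac{1}{115} + \frac{1}{24} = \frac{139}{2760}$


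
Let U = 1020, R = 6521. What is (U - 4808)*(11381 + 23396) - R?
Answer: -131741797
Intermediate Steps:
(U - 4808)*(11381 + 23396) - R = (1020 - 4808)*(11381 + 23396) - 1*6521 = -3788*34777 - 6521 = -131735276 - 6521 = -131741797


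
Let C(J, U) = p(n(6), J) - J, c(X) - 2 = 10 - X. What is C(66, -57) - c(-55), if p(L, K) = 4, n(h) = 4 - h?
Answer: -129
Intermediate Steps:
c(X) = 12 - X (c(X) = 2 + (10 - X) = 12 - X)
C(J, U) = 4 - J
C(66, -57) - c(-55) = (4 - 1*66) - (12 - 1*(-55)) = (4 - 66) - (12 + 55) = -62 - 1*67 = -62 - 67 = -129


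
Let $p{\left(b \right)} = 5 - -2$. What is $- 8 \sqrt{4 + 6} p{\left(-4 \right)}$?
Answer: $- 56 \sqrt{10} \approx -177.09$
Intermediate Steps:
$p{\left(b \right)} = 7$ ($p{\left(b \right)} = 5 + 2 = 7$)
$- 8 \sqrt{4 + 6} p{\left(-4 \right)} = - 8 \sqrt{4 + 6} \cdot 7 = - 8 \sqrt{10} \cdot 7 = - 56 \sqrt{10}$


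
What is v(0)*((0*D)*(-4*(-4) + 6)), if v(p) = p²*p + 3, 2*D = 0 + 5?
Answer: 0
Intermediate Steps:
D = 5/2 (D = (0 + 5)/2 = (½)*5 = 5/2 ≈ 2.5000)
v(p) = 3 + p³ (v(p) = p³ + 3 = 3 + p³)
v(0)*((0*D)*(-4*(-4) + 6)) = (3 + 0³)*((0*(5/2))*(-4*(-4) + 6)) = (3 + 0)*(0*(16 + 6)) = 3*(0*22) = 3*0 = 0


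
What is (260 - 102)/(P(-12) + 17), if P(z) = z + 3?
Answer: 79/4 ≈ 19.750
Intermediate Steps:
P(z) = 3 + z
(260 - 102)/(P(-12) + 17) = (260 - 102)/((3 - 12) + 17) = 158/(-9 + 17) = 158/8 = 158*(1/8) = 79/4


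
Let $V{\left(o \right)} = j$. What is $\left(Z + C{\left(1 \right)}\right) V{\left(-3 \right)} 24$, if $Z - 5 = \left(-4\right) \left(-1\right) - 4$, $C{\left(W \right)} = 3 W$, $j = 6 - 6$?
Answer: $0$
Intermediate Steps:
$j = 0$ ($j = 6 - 6 = 0$)
$V{\left(o \right)} = 0$
$Z = 5$ ($Z = 5 - 0 = 5 + \left(4 - 4\right) = 5 + 0 = 5$)
$\left(Z + C{\left(1 \right)}\right) V{\left(-3 \right)} 24 = \left(5 + 3 \cdot 1\right) 0 \cdot 24 = \left(5 + 3\right) 0 = 8 \cdot 0 = 0$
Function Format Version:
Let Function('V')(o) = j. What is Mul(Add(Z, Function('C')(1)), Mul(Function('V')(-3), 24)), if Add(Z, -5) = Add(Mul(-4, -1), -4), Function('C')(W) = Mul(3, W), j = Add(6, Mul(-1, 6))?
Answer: 0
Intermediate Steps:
j = 0 (j = Add(6, -6) = 0)
Function('V')(o) = 0
Z = 5 (Z = Add(5, Add(Mul(-4, -1), -4)) = Add(5, Add(4, -4)) = Add(5, 0) = 5)
Mul(Add(Z, Function('C')(1)), Mul(Function('V')(-3), 24)) = Mul(Add(5, Mul(3, 1)), Mul(0, 24)) = Mul(Add(5, 3), 0) = Mul(8, 0) = 0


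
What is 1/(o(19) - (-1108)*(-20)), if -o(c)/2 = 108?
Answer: -1/22376 ≈ -4.4691e-5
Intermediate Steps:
o(c) = -216 (o(c) = -2*108 = -216)
1/(o(19) - (-1108)*(-20)) = 1/(-216 - (-1108)*(-20)) = 1/(-216 - 1*22160) = 1/(-216 - 22160) = 1/(-22376) = -1/22376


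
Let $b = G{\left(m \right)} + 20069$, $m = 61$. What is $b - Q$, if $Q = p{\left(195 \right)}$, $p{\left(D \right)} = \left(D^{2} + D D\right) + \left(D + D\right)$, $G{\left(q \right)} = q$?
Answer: $-56310$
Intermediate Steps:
$b = 20130$ ($b = 61 + 20069 = 20130$)
$p{\left(D \right)} = 2 D + 2 D^{2}$ ($p{\left(D \right)} = \left(D^{2} + D^{2}\right) + 2 D = 2 D^{2} + 2 D = 2 D + 2 D^{2}$)
$Q = 76440$ ($Q = 2 \cdot 195 \left(1 + 195\right) = 2 \cdot 195 \cdot 196 = 76440$)
$b - Q = 20130 - 76440 = -56310$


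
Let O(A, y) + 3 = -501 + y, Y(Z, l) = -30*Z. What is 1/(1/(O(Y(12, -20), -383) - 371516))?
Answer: -372403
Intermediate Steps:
O(A, y) = -504 + y (O(A, y) = -3 + (-501 + y) = -504 + y)
1/(1/(O(Y(12, -20), -383) - 371516)) = 1/(1/((-504 - 383) - 371516)) = 1/(1/(-887 - 371516)) = 1/(1/(-372403)) = 1/(-1/372403) = -372403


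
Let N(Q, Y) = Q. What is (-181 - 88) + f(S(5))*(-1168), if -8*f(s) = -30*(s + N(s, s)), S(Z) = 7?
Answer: -61589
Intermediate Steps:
f(s) = 15*s/2 (f(s) = -(-15)*(s + s)/4 = -(-15)*2*s/4 = -(-15)*s/2 = 15*s/2)
(-181 - 88) + f(S(5))*(-1168) = (-181 - 88) + ((15/2)*7)*(-1168) = -269 + (105/2)*(-1168) = -269 - 61320 = -61589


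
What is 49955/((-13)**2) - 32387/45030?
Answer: 2244000247/7610070 ≈ 294.87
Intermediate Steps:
49955/((-13)**2) - 32387/45030 = 49955/169 - 32387*1/45030 = 49955*(1/169) - 32387/45030 = 49955/169 - 32387/45030 = 2244000247/7610070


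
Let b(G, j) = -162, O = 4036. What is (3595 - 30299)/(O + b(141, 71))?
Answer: -13352/1937 ≈ -6.8931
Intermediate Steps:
(3595 - 30299)/(O + b(141, 71)) = (3595 - 30299)/(4036 - 162) = -26704/3874 = -26704*1/3874 = -13352/1937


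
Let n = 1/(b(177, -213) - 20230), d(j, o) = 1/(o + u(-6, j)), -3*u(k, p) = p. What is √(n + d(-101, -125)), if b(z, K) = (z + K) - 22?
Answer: I*√1327581101/347432 ≈ 0.10487*I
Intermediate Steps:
u(k, p) = -p/3
b(z, K) = -22 + K + z (b(z, K) = (K + z) - 22 = -22 + K + z)
d(j, o) = 1/(o - j/3)
n = -1/20288 (n = 1/((-22 - 213 + 177) - 20230) = 1/(-58 - 20230) = 1/(-20288) = -1/20288 ≈ -4.9290e-5)
√(n + d(-101, -125)) = √(-1/20288 - 3/(-101 - 3*(-125))) = √(-1/20288 - 3/(-101 + 375)) = √(-1/20288 - 3/274) = √(-30569/2779456) = I*√1327581101/347432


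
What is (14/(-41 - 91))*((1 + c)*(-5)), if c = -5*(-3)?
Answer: 280/33 ≈ 8.4848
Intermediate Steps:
c = 15
(14/(-41 - 91))*((1 + c)*(-5)) = (14/(-41 - 91))*((1 + 15)*(-5)) = (14/(-132))*(16*(-5)) = -1/132*14*(-80) = -7/66*(-80) = 280/33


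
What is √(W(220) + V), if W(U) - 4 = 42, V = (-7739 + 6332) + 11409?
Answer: 8*√157 ≈ 100.24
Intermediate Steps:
V = 10002 (V = -1407 + 11409 = 10002)
W(U) = 46 (W(U) = 4 + 42 = 46)
√(W(220) + V) = √(46 + 10002) = √10048 = 8*√157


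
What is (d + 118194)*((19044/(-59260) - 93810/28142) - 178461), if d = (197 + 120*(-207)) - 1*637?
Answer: -3456686490050477094/208461865 ≈ -1.6582e+10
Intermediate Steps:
d = -25280 (d = (197 - 24840) - 637 = -24643 - 637 = -25280)
(d + 118194)*((19044/(-59260) - 93810/28142) - 178461) = (-25280 + 118194)*((19044/(-59260) - 93810/28142) - 178461) = 92914*((19044*(-1/59260) - 93810*1/28142) - 178461) = 92914*((-4761/14815 - 46905/14071) - 178461) = 92914*(-761889606/208461865 - 178461) = 92914*(-37203074779371/208461865) = -3456686490050477094/208461865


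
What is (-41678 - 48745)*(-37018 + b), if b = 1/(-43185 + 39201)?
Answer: 4445186029533/1328 ≈ 3.3473e+9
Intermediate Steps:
b = -1/3984 (b = 1/(-3984) = -1/3984 ≈ -0.00025100)
(-41678 - 48745)*(-37018 + b) = (-41678 - 48745)*(-37018 - 1/3984) = -90423*(-147479713/3984) = 4445186029533/1328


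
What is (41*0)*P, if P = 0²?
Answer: 0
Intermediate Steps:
P = 0
(41*0)*P = (41*0)*0 = 0*0 = 0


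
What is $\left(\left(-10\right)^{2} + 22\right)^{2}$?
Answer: $14884$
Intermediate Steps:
$\left(\left(-10\right)^{2} + 22\right)^{2} = \left(100 + 22\right)^{2} = 122^{2} = 14884$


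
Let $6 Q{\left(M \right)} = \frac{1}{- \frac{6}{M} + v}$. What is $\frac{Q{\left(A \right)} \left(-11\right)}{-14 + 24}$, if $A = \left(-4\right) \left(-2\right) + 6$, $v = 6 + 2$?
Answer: $- \frac{77}{3180} \approx -0.024214$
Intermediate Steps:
$v = 8$
$A = 14$ ($A = 8 + 6 = 14$)
$Q{\left(M \right)} = \frac{1}{6 \left(8 - \frac{6}{M}\right)}$ ($Q{\left(M \right)} = \frac{1}{6 \left(- \frac{6}{M} + 8\right)} = \frac{1}{6 \left(8 - \frac{6}{M}\right)}$)
$\frac{Q{\left(A \right)} \left(-11\right)}{-14 + 24} = \frac{\frac{1}{12} \cdot 14 \frac{1}{-3 + 4 \cdot 14} \left(-11\right)}{-14 + 24} = \frac{\frac{1}{12} \cdot 14 \frac{1}{-3 + 56} \left(-11\right)}{10} = \frac{1}{12} \cdot 14 \cdot \frac{1}{53} \left(-11\right) \frac{1}{10} = \frac{7}{318} \left(-11\right) \frac{1}{10} = \left(- \frac{77}{318}\right) \frac{1}{10} = - \frac{77}{3180}$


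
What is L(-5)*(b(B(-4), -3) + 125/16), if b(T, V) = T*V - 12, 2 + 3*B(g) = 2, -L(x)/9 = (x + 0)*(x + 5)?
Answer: 0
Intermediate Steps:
L(x) = -9*x*(5 + x) (L(x) = -9*(x + 0)*(x + 5) = -9*x*(5 + x))
B(g) = 0 (B(g) = -⅔ + (⅓)*2 = -⅔ + ⅔ = 0)
b(T, V) = -12 + T*V
L(-5)*(b(B(-4), -3) + 125/16) = (-9*(-5)*(5 - 5))*((-12 + 0*(-3)) + 125/16) = (-9*(-5)*0)*((-12 + 0) + 125*(1/16)) = 0*(-12 + 125/16) = 0*(-67/16) = 0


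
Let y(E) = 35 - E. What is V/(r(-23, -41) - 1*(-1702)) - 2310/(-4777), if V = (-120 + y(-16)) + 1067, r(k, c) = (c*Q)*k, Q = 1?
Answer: 10877396/12635165 ≈ 0.86088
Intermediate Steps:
r(k, c) = c*k (r(k, c) = (c*1)*k = c*k)
V = 998 (V = (-120 + (35 - 1*(-16))) + 1067 = (-120 + (35 + 16)) + 1067 = (-120 + 51) + 1067 = -69 + 1067 = 998)
V/(r(-23, -41) - 1*(-1702)) - 2310/(-4777) = 998/(-41*(-23) - 1*(-1702)) - 2310/(-4777) = 998/(943 + 1702) - 2310*(-1/4777) = 998/2645 + 2310/4777 = 10877396/12635165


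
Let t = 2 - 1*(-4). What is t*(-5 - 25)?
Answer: -180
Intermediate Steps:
t = 6 (t = 2 + 4 = 6)
t*(-5 - 25) = 6*(-5 - 25) = 6*(-30) = -180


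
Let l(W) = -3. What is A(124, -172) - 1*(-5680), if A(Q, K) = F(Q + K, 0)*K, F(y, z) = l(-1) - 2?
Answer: 6540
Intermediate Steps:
F(y, z) = -5 (F(y, z) = -3 - 2 = -5)
A(Q, K) = -5*K
A(124, -172) - 1*(-5680) = -5*(-172) - 1*(-5680) = 860 + 5680 = 6540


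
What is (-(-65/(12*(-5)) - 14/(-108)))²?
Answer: 17161/11664 ≈ 1.4713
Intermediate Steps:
(-(-65/(12*(-5)) - 14/(-108)))² = (-(-65/(-60) - 14*(-1/108)))² = (-(-65*(-1/60) + 7/54))² = (-(13/12 + 7/54))² = (-1*131/108)² = (-131/108)² = 17161/11664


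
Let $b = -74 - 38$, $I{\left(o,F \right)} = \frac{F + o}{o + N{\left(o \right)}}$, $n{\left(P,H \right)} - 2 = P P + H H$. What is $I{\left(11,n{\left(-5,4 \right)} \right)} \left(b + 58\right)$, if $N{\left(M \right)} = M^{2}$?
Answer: $- \frac{243}{11} \approx -22.091$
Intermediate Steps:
$n{\left(P,H \right)} = 2 + H^{2} + P^{2}$ ($n{\left(P,H \right)} = 2 + \left(P P + H H\right) = 2 + \left(P^{2} + H^{2}\right) = 2 + \left(H^{2} + P^{2}\right) = 2 + H^{2} + P^{2}$)
$I{\left(o,F \right)} = \frac{F + o}{o + o^{2}}$
$b = -112$
$I{\left(11,n{\left(-5,4 \right)} \right)} \left(b + 58\right) = \frac{\left(2 + 4^{2} + \left(-5\right)^{2}\right) + 11}{11 \left(1 + 11\right)} \left(-112 + 58\right) = \frac{\left(2 + 16 + 25\right) + 11}{11 \cdot 12} \left(-54\right) = \frac{1}{11} \cdot \frac{1}{12} \left(43 + 11\right) \left(-54\right) = \frac{1}{11} \cdot \frac{1}{12} \cdot 54 \left(-54\right) = \frac{9}{22} \left(-54\right) = - \frac{243}{11}$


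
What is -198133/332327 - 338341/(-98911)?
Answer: 92842316344/32870795897 ≈ 2.8245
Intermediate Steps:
-198133/332327 - 338341/(-98911) = -198133*1/332327 - 338341*(-1/98911) = -198133/332327 + 338341/98911 = 92842316344/32870795897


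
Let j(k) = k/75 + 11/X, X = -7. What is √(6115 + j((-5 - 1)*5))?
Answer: 2*√1872115/35 ≈ 78.186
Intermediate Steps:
j(k) = -11/7 + k/75 (j(k) = k/75 + 11/(-7) = k*(1/75) + 11*(-⅐) = k/75 - 11/7 = -11/7 + k/75)
√(6115 + j((-5 - 1)*5)) = √(6115 + (-11/7 + ((-5 - 1)*5)/75)) = √(6115 + (-11/7 + (-6*5)/75)) = √(6115 + (-11/7 + (1/75)*(-30))) = √(6115 + (-11/7 - ⅖)) = √(6115 - 69/35) = √(213956/35) = 2*√1872115/35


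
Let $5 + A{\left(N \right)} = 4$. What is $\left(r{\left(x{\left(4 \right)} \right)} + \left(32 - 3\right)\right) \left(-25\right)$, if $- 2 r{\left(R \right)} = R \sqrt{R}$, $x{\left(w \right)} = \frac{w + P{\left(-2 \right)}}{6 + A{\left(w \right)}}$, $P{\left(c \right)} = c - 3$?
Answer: $-725 - \frac{i \sqrt{5}}{2} \approx -725.0 - 1.118 i$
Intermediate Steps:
$A{\left(N \right)} = -1$ ($A{\left(N \right)} = -5 + 4 = -1$)
$P{\left(c \right)} = -3 + c$
$x{\left(w \right)} = -1 + \frac{w}{5}$ ($x{\left(w \right)} = \frac{w - 5}{6 - 1} = \frac{w - 5}{5} = \left(-5 + w\right) \frac{1}{5} = -1 + \frac{w}{5}$)
$r{\left(R \right)} = - \frac{R^{\frac{3}{2}}}{2}$ ($r{\left(R \right)} = - \frac{R \sqrt{R}}{2} = - \frac{R^{\frac{3}{2}}}{2}$)
$\left(r{\left(x{\left(4 \right)} \right)} + \left(32 - 3\right)\right) \left(-25\right) = \left(- \frac{\left(-1 + \frac{1}{5} \cdot 4\right)^{\frac{3}{2}}}{2} + \left(32 - 3\right)\right) \left(-25\right) = \left(- \frac{\left(-1 + \frac{4}{5}\right)^{\frac{3}{2}}}{2} + 29\right) \left(-25\right) = \left(- \frac{\left(- \frac{1}{5}\right)^{\frac{3}{2}}}{2} + 29\right) \left(-25\right) = \left(- \frac{\left(- \frac{1}{25}\right) i \sqrt{5}}{2} + 29\right) \left(-25\right) = \left(\frac{i \sqrt{5}}{50} + 29\right) \left(-25\right) = \left(29 + \frac{i \sqrt{5}}{50}\right) \left(-25\right) = -725 - \frac{i \sqrt{5}}{2}$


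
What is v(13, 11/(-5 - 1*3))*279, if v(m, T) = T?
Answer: -3069/8 ≈ -383.63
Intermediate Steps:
v(13, 11/(-5 - 1*3))*279 = (11/(-5 - 1*3))*279 = (11/(-5 - 3))*279 = (11/(-8))*279 = (11*(-⅛))*279 = -11/8*279 = -3069/8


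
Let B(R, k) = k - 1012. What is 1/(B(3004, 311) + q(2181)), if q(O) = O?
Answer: 1/1480 ≈ 0.00067568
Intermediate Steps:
B(R, k) = -1012 + k
1/(B(3004, 311) + q(2181)) = 1/((-1012 + 311) + 2181) = 1/(-701 + 2181) = 1/1480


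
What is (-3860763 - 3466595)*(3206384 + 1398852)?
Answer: -33744212846488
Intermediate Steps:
(-3860763 - 3466595)*(3206384 + 1398852) = -7327358*4605236 = -33744212846488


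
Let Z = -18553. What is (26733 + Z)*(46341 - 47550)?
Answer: -9889620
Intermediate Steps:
(26733 + Z)*(46341 - 47550) = (26733 - 18553)*(46341 - 47550) = 8180*(-1209) = -9889620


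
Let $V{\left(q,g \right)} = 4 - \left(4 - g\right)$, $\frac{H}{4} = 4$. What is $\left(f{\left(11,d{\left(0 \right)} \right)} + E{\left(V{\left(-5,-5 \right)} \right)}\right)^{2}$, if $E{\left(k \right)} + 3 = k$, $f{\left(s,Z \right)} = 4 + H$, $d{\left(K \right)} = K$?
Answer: $144$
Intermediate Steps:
$H = 16$ ($H = 4 \cdot 4 = 16$)
$V{\left(q,g \right)} = g$ ($V{\left(q,g \right)} = 4 + \left(-4 + g\right) = g$)
$f{\left(s,Z \right)} = 20$ ($f{\left(s,Z \right)} = 4 + 16 = 20$)
$E{\left(k \right)} = -3 + k$
$\left(f{\left(11,d{\left(0 \right)} \right)} + E{\left(V{\left(-5,-5 \right)} \right)}\right)^{2} = \left(20 - 8\right)^{2} = 12^{2} = 144$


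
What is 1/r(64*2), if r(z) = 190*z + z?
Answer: 1/24448 ≈ 4.0903e-5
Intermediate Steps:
r(z) = 191*z
1/r(64*2) = 1/(191*(64*2)) = 1/(191*128) = 1/24448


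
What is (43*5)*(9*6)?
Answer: 11610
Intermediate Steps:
(43*5)*(9*6) = 215*54 = 11610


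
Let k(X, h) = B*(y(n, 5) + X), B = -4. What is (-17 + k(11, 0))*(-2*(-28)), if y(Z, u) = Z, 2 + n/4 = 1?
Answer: -2520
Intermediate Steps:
n = -4 (n = -8 + 4*1 = -8 + 4 = -4)
k(X, h) = 16 - 4*X (k(X, h) = -4*(-4 + X) = 16 - 4*X)
(-17 + k(11, 0))*(-2*(-28)) = (-17 + (16 - 4*11))*(-2*(-28)) = (-17 + (16 - 44))*56 = (-17 - 28)*56 = -45*56 = -2520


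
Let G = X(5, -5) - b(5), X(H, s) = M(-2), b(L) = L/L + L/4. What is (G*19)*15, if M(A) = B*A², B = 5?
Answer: 20235/4 ≈ 5058.8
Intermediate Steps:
M(A) = 5*A²
b(L) = 1 + L/4 (b(L) = 1 + L*(¼) = 1 + L/4)
X(H, s) = 20 (X(H, s) = 5*(-2)² = 5*4 = 20)
G = 71/4 (G = 20 - (1 + (¼)*5) = 20 - (1 + 5/4) = 20 - 1*9/4 = 20 - 9/4 = 71/4 ≈ 17.750)
(G*19)*15 = ((71/4)*19)*15 = (1349/4)*15 = 20235/4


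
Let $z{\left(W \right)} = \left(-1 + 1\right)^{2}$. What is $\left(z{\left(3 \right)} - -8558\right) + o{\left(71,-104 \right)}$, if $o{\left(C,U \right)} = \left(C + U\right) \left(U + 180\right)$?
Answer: $6050$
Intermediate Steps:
$z{\left(W \right)} = 0$ ($z{\left(W \right)} = 0^{2} = 0$)
$o{\left(C,U \right)} = \left(180 + U\right) \left(C + U\right)$ ($o{\left(C,U \right)} = \left(C + U\right) \left(180 + U\right) = \left(180 + U\right) \left(C + U\right)$)
$\left(z{\left(3 \right)} - -8558\right) + o{\left(71,-104 \right)} = \left(0 - -8558\right) + \left(\left(-104\right)^{2} + 180 \cdot 71 + 180 \left(-104\right) + 71 \left(-104\right)\right) = \left(0 + 8558\right) + \left(10816 + 12780 - 18720 - 7384\right) = 8558 - 2508 = 6050$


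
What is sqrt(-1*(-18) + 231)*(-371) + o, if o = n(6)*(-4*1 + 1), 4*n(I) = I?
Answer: -9/2 - 371*sqrt(249) ≈ -5858.8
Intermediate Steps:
n(I) = I/4
o = -9/2 (o = ((1/4)*6)*(-4*1 + 1) = 3*(-4 + 1)/2 = (3/2)*(-3) = -9/2 ≈ -4.5000)
sqrt(-1*(-18) + 231)*(-371) + o = sqrt(-1*(-18) + 231)*(-371) - 9/2 = sqrt(18 + 231)*(-371) - 9/2 = sqrt(249)*(-371) - 9/2 = -371*sqrt(249) - 9/2 = -9/2 - 371*sqrt(249)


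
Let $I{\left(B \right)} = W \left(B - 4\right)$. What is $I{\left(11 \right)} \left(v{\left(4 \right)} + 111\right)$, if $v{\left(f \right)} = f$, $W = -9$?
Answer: $-7245$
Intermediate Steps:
$I{\left(B \right)} = 36 - 9 B$ ($I{\left(B \right)} = - 9 \left(B - 4\right) = - 9 \left(-4 + B\right) = 36 - 9 B$)
$I{\left(11 \right)} \left(v{\left(4 \right)} + 111\right) = \left(36 - 99\right) \left(4 + 111\right) = \left(36 - 99\right) 115 = \left(-63\right) 115 = -7245$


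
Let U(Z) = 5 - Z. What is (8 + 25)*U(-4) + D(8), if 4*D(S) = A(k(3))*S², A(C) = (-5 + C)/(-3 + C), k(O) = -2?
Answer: 1597/5 ≈ 319.40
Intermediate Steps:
A(C) = (-5 + C)/(-3 + C)
D(S) = 7*S²/20 (D(S) = (((-5 - 2)/(-3 - 2))*S²)/4 = ((-7/(-5))*S²)/4 = ((-⅕*(-7))*S²)/4 = (7*S²/5)/4 = 7*S²/20)
(8 + 25)*U(-4) + D(8) = (8 + 25)*(5 - 1*(-4)) + (7/20)*8² = 33*(5 + 4) + (7/20)*64 = 33*9 + 112/5 = 297 + 112/5 = 1597/5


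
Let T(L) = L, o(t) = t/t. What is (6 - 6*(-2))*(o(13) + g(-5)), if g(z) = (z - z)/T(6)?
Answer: 18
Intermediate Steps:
o(t) = 1
g(z) = 0 (g(z) = (z - z)/6 = 0*(⅙) = 0)
(6 - 6*(-2))*(o(13) + g(-5)) = (6 - 6*(-2))*(1 + 0) = (6 + 12)*1 = 18*1 = 18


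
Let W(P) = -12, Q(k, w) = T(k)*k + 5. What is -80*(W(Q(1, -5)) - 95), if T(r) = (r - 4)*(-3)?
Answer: 8560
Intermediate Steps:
T(r) = 12 - 3*r (T(r) = (-4 + r)*(-3) = 12 - 3*r)
Q(k, w) = 5 + k*(12 - 3*k) (Q(k, w) = (12 - 3*k)*k + 5 = k*(12 - 3*k) + 5 = 5 + k*(12 - 3*k))
-80*(W(Q(1, -5)) - 95) = -80*(-12 - 95) = -80*(-107) = 8560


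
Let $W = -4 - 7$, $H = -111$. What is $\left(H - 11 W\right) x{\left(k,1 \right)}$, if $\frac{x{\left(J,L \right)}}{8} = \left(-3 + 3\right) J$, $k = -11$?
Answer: $0$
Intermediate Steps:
$W = -11$ ($W = -4 - 7 = -11$)
$x{\left(J,L \right)} = 0$ ($x{\left(J,L \right)} = 8 \left(-3 + 3\right) J = 8 \cdot 0 J = 8 \cdot 0 = 0$)
$\left(H - 11 W\right) x{\left(k,1 \right)} = \left(-111 - -121\right) 0 = \left(-111 + 121\right) 0 = 10 \cdot 0 = 0$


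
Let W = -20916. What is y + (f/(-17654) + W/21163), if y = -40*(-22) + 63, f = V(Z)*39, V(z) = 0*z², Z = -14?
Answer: 19935793/21163 ≈ 942.01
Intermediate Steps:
V(z) = 0
f = 0 (f = 0*39 = 0)
y = 943 (y = 880 + 63 = 943)
y + (f/(-17654) + W/21163) = 943 + (0/(-17654) - 20916/21163) = 943 + (0*(-1/17654) - 20916*1/21163) = 943 + (0 - 20916/21163) = 943 - 20916/21163 = 19935793/21163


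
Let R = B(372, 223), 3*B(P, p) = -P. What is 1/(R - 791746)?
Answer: -1/791870 ≈ -1.2628e-6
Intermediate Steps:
B(P, p) = -P/3 (B(P, p) = (-P)/3 = -P/3)
R = -124 (R = -⅓*372 = -124)
1/(R - 791746) = 1/(-124 - 791746) = 1/(-791870) = -1/791870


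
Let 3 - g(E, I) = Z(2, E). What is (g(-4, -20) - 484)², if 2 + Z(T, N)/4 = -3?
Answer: 212521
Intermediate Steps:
Z(T, N) = -20 (Z(T, N) = -8 + 4*(-3) = -8 - 12 = -20)
g(E, I) = 23 (g(E, I) = 3 - 1*(-20) = 3 + 20 = 23)
(g(-4, -20) - 484)² = (23 - 484)² = (-461)² = 212521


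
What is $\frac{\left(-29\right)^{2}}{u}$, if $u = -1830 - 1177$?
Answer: $- \frac{841}{3007} \approx -0.27968$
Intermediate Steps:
$u = -3007$ ($u = -1830 - 1177 = -3007$)
$\frac{\left(-29\right)^{2}}{u} = \frac{\left(-29\right)^{2}}{-3007} = 841 \left(- \frac{1}{3007}\right) = - \frac{841}{3007}$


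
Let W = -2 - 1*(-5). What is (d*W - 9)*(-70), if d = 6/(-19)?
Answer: 13230/19 ≈ 696.32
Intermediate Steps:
W = 3 (W = -2 + 5 = 3)
d = -6/19 (d = 6*(-1/19) = -6/19 ≈ -0.31579)
(d*W - 9)*(-70) = (-6/19*3 - 9)*(-70) = (-18/19 - 9)*(-70) = -189/19*(-70) = 13230/19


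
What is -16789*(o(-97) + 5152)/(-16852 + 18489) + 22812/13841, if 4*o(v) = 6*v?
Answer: -2326711698649/45315434 ≈ -51345.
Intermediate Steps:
o(v) = 3*v/2 (o(v) = (6*v)/4 = 3*v/2)
-16789*(o(-97) + 5152)/(-16852 + 18489) + 22812/13841 = -16789*((3/2)*(-97) + 5152)/(-16852 + 18489) + 22812/13841 = -16789/(1637/(-291/2 + 5152)) + 22812*(1/13841) = -16789/(1637/(10013/2)) + 22812/13841 = -16789/(1637*(2/10013)) + 22812/13841 = -16789/3274/10013 + 22812/13841 = -16789*10013/3274 + 22812/13841 = -168108257/3274 + 22812/13841 = -2326711698649/45315434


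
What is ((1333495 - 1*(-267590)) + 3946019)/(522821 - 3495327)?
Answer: -2773552/1486253 ≈ -1.8661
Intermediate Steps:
((1333495 - 1*(-267590)) + 3946019)/(522821 - 3495327) = ((1333495 + 267590) + 3946019)/(-2972506) = (1601085 + 3946019)*(-1/2972506) = 5547104*(-1/2972506) = -2773552/1486253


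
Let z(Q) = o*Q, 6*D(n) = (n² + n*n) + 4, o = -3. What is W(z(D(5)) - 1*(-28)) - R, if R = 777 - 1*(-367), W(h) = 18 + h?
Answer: -1125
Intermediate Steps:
D(n) = ⅔ + n²/3 (D(n) = ((n² + n*n) + 4)/6 = ((n² + n²) + 4)/6 = (2*n² + 4)/6 = (4 + 2*n²)/6 = ⅔ + n²/3)
z(Q) = -3*Q
R = 1144 (R = 777 + 367 = 1144)
W(z(D(5)) - 1*(-28)) - R = (18 + (-3*(⅔ + (⅓)*5²) - 1*(-28))) - 1*1144 = (18 + (-3*(⅔ + (⅓)*25) + 28)) - 1144 = (18 + (-3*(⅔ + 25/3) + 28)) - 1144 = (18 + (-3*9 + 28)) - 1144 = (18 + (-27 + 28)) - 1144 = (18 + 1) - 1144 = 19 - 1144 = -1125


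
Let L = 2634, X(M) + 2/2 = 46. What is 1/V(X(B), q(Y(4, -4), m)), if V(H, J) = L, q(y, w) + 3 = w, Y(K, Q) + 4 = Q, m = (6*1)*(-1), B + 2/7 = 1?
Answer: 1/2634 ≈ 0.00037965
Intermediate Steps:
B = 5/7 (B = -2/7 + 1 = 5/7 ≈ 0.71429)
m = -6 (m = 6*(-1) = -6)
Y(K, Q) = -4 + Q
X(M) = 45 (X(M) = -1 + 46 = 45)
q(y, w) = -3 + w
V(H, J) = 2634
1/V(X(B), q(Y(4, -4), m)) = 1/2634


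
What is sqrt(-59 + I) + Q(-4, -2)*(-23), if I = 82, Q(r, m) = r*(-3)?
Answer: -276 + sqrt(23) ≈ -271.20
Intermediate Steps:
Q(r, m) = -3*r
sqrt(-59 + I) + Q(-4, -2)*(-23) = sqrt(-59 + 82) - 3*(-4)*(-23) = sqrt(23) + 12*(-23) = sqrt(23) - 276 = -276 + sqrt(23)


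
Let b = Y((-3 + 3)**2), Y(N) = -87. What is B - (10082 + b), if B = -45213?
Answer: -55208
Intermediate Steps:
b = -87
B - (10082 + b) = -45213 - (10082 - 87) = -45213 - 1*9995 = -45213 - 9995 = -55208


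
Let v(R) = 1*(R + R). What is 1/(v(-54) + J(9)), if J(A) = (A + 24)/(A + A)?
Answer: -6/637 ≈ -0.0094192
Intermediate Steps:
J(A) = (24 + A)/(2*A) (J(A) = (24 + A)/((2*A)) = (24 + A)*(1/(2*A)) = (24 + A)/(2*A))
v(R) = 2*R (v(R) = 1*(2*R) = 2*R)
1/(v(-54) + J(9)) = 1/(2*(-54) + (½)*(24 + 9)/9) = 1/(-108 + (½)*(⅑)*33) = 1/(-108 + 11/6) = 1/(-637/6) = -6/637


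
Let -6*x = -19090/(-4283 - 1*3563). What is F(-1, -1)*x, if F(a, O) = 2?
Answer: -9545/11769 ≈ -0.81103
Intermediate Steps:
x = -9545/23538 (x = -(-9545)/(3*(-4283 - 1*3563)) = -(-9545)/(3*(-4283 - 3563)) = -(-9545)/(3*(-7846)) = -(-9545)*(-1)/(3*7846) = -⅙*9545/3923 = -9545/23538 ≈ -0.40551)
F(-1, -1)*x = 2*(-9545/23538) = -9545/11769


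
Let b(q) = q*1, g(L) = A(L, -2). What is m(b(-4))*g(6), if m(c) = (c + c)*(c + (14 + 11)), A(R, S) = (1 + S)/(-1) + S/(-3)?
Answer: -280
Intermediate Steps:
A(R, S) = -1 - 4*S/3 (A(R, S) = (1 + S)*(-1) + S*(-⅓) = (-1 - S) - S/3 = -1 - 4*S/3)
g(L) = 5/3 (g(L) = -1 - 4/3*(-2) = -1 + 8/3 = 5/3)
b(q) = q
m(c) = 2*c*(25 + c) (m(c) = (2*c)*(c + 25) = (2*c)*(25 + c) = 2*c*(25 + c))
m(b(-4))*g(6) = (2*(-4)*(25 - 4))*(5/3) = (2*(-4)*21)*(5/3) = -168*5/3 = -280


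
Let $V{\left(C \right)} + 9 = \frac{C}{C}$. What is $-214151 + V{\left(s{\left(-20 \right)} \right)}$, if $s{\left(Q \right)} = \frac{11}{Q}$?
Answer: $-214159$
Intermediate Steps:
$V{\left(C \right)} = -8$ ($V{\left(C \right)} = -9 + \frac{C}{C} = -9 + 1 = -8$)
$-214151 + V{\left(s{\left(-20 \right)} \right)} = -214151 - 8 = -214159$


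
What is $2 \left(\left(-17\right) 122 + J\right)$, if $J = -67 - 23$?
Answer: $-4328$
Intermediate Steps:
$J = -90$
$2 \left(\left(-17\right) 122 + J\right) = 2 \left(\left(-17\right) 122 - 90\right) = 2 \left(-2074 - 90\right) = 2 \left(-2164\right) = -4328$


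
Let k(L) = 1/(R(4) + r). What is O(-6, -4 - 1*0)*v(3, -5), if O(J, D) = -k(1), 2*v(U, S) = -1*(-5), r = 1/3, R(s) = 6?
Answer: -15/38 ≈ -0.39474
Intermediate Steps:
r = ⅓ ≈ 0.33333
v(U, S) = 5/2 (v(U, S) = (-1*(-5))/2 = (½)*5 = 5/2)
k(L) = 3/19 (k(L) = 1/(6 + ⅓) = 1/(19/3) = 3/19)
O(J, D) = -3/19 (O(J, D) = -1*3/19 = -3/19)
O(-6, -4 - 1*0)*v(3, -5) = -3/19*5/2 = -15/38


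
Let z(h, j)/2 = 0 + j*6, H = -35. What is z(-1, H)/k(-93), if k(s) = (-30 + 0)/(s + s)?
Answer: -2604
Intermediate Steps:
k(s) = -15/s (k(s) = -30*1/(2*s) = -15/s)
z(h, j) = 12*j (z(h, j) = 2*(0 + j*6) = 2*(0 + 6*j) = 2*(6*j) = 12*j)
z(-1, H)/k(-93) = (12*(-35))/((-15/(-93))) = -420/((-15*(-1/93))) = -420/5/31 = -420*31/5 = -2604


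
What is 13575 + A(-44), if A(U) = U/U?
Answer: 13576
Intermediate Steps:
A(U) = 1
13575 + A(-44) = 13575 + 1 = 13576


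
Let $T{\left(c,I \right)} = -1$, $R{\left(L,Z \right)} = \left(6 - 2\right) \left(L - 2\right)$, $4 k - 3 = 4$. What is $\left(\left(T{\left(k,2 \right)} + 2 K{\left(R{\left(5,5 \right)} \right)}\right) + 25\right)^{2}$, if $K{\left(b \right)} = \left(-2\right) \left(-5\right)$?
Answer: $1936$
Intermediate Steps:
$k = \frac{7}{4}$ ($k = \frac{3}{4} + \frac{1}{4} \cdot 4 = \frac{3}{4} + 1 = \frac{7}{4} \approx 1.75$)
$R{\left(L,Z \right)} = -8 + 4 L$ ($R{\left(L,Z \right)} = 4 \left(-2 + L\right) = -8 + 4 L$)
$K{\left(b \right)} = 10$
$\left(\left(T{\left(k,2 \right)} + 2 K{\left(R{\left(5,5 \right)} \right)}\right) + 25\right)^{2} = \left(\left(-1 + 2 \cdot 10\right) + 25\right)^{2} = \left(\left(-1 + 20\right) + 25\right)^{2} = \left(19 + 25\right)^{2} = 44^{2} = 1936$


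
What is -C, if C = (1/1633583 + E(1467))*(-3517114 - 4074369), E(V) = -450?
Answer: -5580592900523567/1633583 ≈ -3.4162e+9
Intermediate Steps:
C = 5580592900523567/1633583 (C = (1/1633583 - 450)*(-3517114 - 4074369) = (1/1633583 - 450)*(-7591483) = -735112349/1633583*(-7591483) = 5580592900523567/1633583 ≈ 3.4162e+9)
-C = -1*5580592900523567/1633583 = -5580592900523567/1633583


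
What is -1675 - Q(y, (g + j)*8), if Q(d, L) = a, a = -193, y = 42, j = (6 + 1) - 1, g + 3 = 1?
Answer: -1482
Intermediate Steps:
g = -2 (g = -3 + 1 = -2)
j = 6 (j = 7 - 1 = 6)
Q(d, L) = -193
-1675 - Q(y, (g + j)*8) = -1675 - 1*(-193) = -1675 + 193 = -1482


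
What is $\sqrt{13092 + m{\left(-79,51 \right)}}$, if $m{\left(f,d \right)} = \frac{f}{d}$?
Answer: $\frac{\sqrt{34048263}}{51} \approx 114.41$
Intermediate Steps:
$\sqrt{13092 + m{\left(-79,51 \right)}} = \sqrt{13092 - \frac{79}{51}} = \sqrt{\frac{667613}{51}} = \frac{\sqrt{34048263}}{51}$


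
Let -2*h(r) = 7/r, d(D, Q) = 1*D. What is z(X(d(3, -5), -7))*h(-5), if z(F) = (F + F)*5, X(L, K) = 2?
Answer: 14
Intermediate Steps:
d(D, Q) = D
z(F) = 10*F (z(F) = (2*F)*5 = 10*F)
h(r) = -7/(2*r)
z(X(d(3, -5), -7))*h(-5) = (10*2)*(-7/2/(-5)) = 20*(-7/2*(-⅕)) = 20*(7/10) = 14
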